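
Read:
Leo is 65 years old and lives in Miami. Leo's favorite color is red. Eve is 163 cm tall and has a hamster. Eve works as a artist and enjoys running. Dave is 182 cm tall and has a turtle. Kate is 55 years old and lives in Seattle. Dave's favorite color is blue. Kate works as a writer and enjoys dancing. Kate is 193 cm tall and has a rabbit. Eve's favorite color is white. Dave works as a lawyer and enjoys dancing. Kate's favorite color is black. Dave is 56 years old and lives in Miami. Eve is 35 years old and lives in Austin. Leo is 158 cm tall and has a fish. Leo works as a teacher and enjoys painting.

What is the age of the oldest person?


Oldest: Leo at 65

65


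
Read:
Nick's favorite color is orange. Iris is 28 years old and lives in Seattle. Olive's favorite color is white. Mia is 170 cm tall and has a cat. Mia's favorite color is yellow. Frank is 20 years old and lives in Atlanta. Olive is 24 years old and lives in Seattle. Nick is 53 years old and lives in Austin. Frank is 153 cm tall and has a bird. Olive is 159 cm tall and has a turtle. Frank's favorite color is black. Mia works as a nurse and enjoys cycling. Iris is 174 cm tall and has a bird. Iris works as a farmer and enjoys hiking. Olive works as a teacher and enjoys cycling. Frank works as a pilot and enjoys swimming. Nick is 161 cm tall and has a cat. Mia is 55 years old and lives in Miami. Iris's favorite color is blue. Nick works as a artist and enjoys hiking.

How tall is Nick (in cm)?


Nick is 161 cm tall

161


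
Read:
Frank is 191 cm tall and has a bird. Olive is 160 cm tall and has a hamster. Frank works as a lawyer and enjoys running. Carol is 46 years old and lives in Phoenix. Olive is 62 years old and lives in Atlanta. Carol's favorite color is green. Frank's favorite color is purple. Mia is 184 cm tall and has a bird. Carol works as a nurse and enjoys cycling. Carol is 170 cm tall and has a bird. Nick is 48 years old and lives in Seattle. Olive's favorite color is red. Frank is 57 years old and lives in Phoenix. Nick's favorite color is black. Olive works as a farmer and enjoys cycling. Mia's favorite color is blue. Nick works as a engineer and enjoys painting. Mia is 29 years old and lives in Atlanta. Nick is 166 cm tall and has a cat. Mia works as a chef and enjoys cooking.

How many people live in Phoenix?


Count in Phoenix: 2

2


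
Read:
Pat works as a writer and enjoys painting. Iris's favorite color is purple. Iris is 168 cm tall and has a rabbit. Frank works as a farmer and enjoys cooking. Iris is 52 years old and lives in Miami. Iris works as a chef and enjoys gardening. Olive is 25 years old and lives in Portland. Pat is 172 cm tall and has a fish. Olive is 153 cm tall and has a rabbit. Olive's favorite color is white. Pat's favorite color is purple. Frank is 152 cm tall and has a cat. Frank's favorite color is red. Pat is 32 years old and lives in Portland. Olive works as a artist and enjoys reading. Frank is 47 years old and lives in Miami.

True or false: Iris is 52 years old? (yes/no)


Iris is actually 52. yes

yes


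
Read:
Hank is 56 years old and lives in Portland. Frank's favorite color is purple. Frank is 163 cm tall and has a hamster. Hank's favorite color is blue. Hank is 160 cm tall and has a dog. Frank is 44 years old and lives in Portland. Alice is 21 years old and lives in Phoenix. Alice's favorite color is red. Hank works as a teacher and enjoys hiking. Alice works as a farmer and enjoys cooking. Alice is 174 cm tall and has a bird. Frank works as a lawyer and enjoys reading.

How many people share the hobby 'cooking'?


Count: 1

1


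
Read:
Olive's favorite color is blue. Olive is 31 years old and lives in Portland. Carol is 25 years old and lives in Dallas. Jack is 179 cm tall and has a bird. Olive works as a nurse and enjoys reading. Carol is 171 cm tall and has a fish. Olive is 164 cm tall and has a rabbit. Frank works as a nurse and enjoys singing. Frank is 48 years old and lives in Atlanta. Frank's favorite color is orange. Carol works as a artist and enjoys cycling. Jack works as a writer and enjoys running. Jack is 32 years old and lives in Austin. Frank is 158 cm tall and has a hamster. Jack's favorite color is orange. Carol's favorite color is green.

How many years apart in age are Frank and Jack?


48 vs 32, diff = 16

16


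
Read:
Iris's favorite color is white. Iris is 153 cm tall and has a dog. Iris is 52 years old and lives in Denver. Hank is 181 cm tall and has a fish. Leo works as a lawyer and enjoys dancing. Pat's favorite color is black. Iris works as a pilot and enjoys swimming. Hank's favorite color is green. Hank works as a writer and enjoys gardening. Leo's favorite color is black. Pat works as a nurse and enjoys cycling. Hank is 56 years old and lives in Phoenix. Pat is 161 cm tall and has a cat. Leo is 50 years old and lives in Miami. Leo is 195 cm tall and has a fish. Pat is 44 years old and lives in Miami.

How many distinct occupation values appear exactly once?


Unique occupation values: 4

4


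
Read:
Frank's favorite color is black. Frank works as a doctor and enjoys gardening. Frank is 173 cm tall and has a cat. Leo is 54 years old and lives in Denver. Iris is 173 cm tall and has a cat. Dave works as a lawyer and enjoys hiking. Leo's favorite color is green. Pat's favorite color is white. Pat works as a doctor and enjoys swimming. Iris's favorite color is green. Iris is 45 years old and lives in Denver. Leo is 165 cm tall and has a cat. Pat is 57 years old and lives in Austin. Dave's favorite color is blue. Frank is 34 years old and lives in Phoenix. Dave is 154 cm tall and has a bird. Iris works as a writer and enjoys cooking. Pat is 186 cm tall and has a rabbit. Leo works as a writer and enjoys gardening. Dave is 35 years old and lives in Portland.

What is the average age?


Sum=225, n=5, avg=45

45


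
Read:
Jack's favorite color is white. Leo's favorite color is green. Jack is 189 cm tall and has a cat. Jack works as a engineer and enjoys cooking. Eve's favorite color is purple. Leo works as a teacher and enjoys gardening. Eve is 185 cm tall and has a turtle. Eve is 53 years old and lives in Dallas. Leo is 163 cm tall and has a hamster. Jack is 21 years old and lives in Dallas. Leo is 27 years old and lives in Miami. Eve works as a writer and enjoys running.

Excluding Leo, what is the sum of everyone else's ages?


Sum (excluding Leo): 74

74


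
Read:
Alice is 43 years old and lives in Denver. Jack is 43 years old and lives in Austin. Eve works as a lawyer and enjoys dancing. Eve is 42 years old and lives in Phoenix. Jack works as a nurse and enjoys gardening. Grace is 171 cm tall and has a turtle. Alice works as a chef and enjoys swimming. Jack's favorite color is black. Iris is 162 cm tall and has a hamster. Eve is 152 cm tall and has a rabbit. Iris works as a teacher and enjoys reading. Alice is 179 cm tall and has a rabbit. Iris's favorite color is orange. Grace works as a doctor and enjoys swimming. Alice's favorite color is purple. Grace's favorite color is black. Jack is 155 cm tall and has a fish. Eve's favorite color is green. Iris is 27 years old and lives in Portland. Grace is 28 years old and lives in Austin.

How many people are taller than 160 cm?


Taller than 160: 3

3


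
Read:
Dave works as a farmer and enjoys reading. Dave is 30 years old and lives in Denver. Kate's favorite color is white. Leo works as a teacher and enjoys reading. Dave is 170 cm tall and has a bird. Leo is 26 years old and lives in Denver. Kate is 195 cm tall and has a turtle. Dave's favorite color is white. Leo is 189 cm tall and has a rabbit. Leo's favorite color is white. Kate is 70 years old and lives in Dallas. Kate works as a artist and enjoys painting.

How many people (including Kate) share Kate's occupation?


Kate is a artist. Count = 1

1


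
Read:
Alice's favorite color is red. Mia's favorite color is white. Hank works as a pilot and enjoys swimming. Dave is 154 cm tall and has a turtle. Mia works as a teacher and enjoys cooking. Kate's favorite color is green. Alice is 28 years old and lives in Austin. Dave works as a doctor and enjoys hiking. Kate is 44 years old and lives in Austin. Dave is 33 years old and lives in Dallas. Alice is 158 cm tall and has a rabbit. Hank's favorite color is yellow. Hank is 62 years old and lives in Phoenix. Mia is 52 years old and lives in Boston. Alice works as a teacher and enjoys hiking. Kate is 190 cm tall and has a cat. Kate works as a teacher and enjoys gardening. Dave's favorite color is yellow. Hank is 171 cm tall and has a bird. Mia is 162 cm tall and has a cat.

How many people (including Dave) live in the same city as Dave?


Dave lives in Dallas. Count = 1

1


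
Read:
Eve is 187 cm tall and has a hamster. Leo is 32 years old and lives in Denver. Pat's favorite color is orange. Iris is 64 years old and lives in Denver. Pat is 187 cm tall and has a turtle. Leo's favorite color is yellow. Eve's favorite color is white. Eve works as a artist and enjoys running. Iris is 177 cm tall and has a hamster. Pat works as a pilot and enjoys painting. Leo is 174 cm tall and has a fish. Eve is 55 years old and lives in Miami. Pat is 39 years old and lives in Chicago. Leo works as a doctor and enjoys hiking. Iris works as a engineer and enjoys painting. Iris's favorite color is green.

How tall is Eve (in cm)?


Eve is 187 cm tall

187


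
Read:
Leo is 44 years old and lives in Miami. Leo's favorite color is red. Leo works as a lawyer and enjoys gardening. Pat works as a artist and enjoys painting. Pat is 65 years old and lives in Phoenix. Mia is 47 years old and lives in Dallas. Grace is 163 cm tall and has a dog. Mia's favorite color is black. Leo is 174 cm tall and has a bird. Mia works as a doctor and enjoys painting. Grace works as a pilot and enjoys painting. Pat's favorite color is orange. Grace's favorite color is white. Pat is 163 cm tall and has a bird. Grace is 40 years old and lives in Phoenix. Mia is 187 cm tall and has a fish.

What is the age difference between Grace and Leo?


|40 - 44| = 4

4


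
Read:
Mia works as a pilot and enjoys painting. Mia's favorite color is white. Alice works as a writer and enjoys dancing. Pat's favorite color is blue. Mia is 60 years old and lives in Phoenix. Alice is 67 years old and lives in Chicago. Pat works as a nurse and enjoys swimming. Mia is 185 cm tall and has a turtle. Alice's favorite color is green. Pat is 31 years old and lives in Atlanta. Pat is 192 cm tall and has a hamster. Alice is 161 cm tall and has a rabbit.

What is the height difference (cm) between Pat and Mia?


|192 - 185| = 7

7


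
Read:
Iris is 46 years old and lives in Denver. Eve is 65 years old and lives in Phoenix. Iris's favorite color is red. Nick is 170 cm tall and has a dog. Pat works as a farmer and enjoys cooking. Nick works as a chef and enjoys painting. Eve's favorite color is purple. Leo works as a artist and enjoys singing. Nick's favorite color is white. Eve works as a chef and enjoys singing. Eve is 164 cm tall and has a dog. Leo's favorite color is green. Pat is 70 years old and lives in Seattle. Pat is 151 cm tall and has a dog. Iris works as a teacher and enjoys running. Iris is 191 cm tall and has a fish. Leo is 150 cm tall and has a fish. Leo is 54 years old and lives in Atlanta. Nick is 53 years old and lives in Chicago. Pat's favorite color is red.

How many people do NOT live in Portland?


Not in Portland: 5

5


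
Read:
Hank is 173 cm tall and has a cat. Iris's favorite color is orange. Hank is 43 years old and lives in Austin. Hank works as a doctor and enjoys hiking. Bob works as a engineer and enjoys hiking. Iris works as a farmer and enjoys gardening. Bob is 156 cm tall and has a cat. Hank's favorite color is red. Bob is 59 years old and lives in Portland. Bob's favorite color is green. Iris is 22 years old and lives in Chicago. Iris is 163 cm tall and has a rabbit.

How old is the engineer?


The engineer is Bob, age 59

59


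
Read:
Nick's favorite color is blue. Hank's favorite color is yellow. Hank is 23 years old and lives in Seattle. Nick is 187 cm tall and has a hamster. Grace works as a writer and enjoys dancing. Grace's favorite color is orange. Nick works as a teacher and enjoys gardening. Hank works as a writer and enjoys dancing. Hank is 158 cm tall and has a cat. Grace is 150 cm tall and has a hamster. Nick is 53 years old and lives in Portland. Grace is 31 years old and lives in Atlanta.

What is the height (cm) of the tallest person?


Tallest: Nick at 187 cm

187


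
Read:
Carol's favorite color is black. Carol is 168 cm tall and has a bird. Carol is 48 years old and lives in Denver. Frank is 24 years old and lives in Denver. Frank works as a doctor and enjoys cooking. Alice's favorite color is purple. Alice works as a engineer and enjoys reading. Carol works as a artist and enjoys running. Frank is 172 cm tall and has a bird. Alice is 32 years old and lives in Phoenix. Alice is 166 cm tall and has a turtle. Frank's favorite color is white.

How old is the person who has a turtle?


Person with turtle is Alice, age 32

32


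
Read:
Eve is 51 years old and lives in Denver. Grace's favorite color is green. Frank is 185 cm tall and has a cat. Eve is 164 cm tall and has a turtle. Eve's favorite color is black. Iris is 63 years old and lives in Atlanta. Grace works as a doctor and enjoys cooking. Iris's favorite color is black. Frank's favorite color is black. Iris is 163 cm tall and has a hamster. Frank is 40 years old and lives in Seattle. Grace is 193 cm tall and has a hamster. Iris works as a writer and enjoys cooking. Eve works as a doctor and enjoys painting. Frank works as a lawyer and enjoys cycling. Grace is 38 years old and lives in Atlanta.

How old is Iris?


Iris is 63 years old

63


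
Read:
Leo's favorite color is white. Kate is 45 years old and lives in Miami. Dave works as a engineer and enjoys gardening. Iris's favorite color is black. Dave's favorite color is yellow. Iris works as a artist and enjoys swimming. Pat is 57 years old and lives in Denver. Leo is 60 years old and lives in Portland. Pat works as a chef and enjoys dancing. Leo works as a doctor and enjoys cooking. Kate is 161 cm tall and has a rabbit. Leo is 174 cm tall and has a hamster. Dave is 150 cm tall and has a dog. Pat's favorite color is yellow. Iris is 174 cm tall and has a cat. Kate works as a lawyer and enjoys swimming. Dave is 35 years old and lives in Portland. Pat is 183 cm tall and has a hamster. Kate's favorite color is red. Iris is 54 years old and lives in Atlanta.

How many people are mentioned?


People: Dave, Pat, Iris, Leo, Kate. Count = 5

5


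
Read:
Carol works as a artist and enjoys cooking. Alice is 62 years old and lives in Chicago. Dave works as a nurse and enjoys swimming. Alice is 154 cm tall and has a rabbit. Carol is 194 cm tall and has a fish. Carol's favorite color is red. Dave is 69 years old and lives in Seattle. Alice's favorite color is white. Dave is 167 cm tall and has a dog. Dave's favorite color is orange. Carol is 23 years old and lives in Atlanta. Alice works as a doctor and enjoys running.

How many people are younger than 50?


Filter: 1

1


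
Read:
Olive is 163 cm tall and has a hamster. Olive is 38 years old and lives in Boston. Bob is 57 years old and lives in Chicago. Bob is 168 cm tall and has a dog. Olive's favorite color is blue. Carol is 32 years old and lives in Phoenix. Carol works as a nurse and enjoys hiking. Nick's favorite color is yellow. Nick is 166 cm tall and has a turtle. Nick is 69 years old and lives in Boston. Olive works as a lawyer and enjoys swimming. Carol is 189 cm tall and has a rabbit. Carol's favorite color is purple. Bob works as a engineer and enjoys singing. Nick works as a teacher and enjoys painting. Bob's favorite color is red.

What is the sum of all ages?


69+32+57+38 = 196

196


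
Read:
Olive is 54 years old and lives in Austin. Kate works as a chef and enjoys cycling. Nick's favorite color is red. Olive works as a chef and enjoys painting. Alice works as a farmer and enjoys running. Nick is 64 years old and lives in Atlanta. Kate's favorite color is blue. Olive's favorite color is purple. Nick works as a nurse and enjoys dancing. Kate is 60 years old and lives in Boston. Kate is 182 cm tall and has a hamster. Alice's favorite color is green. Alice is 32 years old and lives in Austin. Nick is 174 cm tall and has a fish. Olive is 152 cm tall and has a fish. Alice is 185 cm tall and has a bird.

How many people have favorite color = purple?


Count: 1

1


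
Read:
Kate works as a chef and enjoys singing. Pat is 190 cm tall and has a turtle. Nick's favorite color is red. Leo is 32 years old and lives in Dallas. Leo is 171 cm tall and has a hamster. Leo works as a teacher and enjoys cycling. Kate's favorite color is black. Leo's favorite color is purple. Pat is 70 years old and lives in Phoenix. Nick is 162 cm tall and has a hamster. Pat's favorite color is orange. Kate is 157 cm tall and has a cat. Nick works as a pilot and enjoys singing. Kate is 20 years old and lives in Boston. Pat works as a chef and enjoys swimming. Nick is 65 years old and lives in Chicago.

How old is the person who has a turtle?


Person with turtle is Pat, age 70

70


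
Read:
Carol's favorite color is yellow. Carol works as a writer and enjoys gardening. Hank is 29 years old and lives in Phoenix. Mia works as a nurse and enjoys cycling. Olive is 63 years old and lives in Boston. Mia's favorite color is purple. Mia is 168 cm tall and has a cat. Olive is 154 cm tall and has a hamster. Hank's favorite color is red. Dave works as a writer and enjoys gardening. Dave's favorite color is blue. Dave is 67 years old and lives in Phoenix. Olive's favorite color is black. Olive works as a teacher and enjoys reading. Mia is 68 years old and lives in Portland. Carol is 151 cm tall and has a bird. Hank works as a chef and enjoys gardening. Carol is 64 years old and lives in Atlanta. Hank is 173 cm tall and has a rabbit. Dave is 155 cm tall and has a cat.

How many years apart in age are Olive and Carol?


63 vs 64, diff = 1

1


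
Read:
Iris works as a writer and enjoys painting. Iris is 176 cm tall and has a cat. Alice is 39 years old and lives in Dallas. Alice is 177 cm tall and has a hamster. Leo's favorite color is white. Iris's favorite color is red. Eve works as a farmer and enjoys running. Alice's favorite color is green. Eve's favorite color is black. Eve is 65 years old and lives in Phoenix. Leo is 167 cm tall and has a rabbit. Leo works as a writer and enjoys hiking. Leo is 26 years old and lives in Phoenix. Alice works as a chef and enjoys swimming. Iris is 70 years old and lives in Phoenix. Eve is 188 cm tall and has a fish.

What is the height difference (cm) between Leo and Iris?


|167 - 176| = 9

9


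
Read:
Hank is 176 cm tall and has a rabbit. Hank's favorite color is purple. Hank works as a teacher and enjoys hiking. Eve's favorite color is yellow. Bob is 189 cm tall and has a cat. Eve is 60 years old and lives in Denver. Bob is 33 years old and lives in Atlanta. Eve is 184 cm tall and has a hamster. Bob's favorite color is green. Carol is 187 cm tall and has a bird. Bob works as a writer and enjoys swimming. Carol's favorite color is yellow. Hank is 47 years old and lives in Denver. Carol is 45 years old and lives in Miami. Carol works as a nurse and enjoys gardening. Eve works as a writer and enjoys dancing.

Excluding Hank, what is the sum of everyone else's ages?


Sum (excluding Hank): 138

138


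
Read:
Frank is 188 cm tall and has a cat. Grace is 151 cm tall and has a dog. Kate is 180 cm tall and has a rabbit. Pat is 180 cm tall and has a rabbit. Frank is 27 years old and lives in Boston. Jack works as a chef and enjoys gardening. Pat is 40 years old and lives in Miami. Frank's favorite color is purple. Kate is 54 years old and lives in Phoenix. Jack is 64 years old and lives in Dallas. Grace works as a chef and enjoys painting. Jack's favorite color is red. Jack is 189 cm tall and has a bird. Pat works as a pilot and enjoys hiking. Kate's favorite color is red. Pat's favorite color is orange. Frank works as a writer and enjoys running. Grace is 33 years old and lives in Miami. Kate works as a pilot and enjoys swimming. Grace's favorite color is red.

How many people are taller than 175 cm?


Taller than 175: 4

4


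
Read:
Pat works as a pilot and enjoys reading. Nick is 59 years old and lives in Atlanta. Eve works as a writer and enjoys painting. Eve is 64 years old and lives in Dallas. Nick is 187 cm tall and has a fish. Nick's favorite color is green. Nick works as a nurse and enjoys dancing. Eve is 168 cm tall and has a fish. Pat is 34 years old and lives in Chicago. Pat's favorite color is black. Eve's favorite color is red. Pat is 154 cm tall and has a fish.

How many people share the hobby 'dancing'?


Count: 1

1


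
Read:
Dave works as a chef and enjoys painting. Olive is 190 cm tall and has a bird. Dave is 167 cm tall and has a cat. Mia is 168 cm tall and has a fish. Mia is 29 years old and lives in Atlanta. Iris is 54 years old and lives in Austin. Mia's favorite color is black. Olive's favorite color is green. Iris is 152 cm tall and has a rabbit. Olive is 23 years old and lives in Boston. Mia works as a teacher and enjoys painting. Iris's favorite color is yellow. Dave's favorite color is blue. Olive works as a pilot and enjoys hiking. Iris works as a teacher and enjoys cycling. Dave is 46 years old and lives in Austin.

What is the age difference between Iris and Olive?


|54 - 23| = 31

31


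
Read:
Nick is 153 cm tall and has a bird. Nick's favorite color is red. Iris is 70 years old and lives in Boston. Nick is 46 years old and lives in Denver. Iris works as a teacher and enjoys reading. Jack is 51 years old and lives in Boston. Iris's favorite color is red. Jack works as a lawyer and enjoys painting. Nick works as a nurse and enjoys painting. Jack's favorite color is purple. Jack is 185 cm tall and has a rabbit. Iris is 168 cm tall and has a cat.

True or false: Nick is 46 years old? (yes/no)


Nick is actually 46. yes

yes


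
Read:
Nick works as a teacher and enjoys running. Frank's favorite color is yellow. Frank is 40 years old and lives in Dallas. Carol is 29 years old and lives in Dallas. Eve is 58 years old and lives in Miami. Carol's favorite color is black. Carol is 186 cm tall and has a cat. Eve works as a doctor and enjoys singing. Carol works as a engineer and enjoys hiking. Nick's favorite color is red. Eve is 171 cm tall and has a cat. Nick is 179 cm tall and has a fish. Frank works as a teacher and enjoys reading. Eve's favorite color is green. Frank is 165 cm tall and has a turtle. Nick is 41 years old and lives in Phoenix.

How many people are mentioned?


People: Frank, Nick, Eve, Carol. Count = 4

4


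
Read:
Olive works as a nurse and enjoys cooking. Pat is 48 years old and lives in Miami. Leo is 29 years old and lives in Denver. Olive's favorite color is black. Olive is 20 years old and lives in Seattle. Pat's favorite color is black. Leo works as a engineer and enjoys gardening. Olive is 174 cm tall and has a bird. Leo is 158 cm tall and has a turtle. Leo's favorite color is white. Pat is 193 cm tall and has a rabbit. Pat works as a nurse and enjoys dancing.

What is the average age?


Sum=97, n=3, avg=32.33

32.33


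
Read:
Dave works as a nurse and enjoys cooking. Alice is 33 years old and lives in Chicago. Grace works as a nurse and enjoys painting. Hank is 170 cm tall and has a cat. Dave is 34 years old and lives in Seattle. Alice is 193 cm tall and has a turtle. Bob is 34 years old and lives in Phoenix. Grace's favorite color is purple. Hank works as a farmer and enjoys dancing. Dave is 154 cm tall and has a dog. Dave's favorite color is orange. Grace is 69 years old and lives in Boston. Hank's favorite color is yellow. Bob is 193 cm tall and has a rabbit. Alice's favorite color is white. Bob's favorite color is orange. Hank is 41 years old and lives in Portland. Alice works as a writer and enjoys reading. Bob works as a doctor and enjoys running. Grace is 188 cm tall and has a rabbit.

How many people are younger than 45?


Filter: 4

4


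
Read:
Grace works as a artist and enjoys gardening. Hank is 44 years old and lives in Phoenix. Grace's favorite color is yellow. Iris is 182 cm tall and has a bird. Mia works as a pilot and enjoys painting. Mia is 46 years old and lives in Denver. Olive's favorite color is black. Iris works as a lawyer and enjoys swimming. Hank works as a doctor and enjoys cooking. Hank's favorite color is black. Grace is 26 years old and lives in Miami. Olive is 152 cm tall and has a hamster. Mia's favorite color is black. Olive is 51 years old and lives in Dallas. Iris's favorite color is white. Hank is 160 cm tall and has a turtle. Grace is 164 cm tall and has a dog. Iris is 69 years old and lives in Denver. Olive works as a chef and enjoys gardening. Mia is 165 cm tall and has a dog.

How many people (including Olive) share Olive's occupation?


Olive is a chef. Count = 1

1


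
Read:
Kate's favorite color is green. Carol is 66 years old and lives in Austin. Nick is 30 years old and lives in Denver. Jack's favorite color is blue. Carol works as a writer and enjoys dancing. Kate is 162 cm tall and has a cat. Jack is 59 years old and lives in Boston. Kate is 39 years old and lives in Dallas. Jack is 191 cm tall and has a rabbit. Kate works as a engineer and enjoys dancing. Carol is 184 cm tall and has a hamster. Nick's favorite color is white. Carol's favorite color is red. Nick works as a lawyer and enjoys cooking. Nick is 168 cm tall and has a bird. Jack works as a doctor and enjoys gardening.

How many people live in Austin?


Count in Austin: 1

1


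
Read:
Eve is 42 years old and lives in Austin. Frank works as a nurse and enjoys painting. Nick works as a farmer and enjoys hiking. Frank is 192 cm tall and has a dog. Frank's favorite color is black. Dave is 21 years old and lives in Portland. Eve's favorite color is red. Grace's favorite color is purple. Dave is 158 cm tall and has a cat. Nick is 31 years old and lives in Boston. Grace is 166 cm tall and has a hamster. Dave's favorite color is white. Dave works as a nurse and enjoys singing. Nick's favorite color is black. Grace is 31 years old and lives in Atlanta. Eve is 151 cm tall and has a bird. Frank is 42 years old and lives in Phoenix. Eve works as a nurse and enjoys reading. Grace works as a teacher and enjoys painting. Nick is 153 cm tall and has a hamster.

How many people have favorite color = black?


Count: 2

2


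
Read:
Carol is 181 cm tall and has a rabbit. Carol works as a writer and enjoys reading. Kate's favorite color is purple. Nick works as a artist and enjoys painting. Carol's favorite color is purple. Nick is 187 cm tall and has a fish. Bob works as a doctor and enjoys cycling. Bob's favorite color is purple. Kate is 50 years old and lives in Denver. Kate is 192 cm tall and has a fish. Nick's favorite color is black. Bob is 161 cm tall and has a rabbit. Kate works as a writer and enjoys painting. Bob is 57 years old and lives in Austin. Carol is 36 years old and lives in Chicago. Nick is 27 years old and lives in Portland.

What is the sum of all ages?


50+36+57+27 = 170

170


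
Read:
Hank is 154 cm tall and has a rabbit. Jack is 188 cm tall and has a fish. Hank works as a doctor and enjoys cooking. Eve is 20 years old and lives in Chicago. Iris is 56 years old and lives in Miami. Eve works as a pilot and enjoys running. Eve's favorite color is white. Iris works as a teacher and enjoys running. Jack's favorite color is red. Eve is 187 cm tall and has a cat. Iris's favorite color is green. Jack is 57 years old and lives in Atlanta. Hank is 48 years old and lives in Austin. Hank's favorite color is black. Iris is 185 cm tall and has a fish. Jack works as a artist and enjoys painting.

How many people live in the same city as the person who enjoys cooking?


Person with hobby cooking is Hank, city Austin. Count = 1

1


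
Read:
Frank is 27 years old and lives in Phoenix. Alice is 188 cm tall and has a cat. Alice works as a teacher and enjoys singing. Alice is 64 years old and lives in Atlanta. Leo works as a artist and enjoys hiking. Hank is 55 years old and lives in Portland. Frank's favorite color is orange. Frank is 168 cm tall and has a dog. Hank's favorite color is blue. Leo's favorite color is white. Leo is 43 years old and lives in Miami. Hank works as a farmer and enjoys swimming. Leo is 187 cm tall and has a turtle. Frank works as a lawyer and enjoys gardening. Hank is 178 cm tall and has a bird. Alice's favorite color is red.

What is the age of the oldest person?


Oldest: Alice at 64

64


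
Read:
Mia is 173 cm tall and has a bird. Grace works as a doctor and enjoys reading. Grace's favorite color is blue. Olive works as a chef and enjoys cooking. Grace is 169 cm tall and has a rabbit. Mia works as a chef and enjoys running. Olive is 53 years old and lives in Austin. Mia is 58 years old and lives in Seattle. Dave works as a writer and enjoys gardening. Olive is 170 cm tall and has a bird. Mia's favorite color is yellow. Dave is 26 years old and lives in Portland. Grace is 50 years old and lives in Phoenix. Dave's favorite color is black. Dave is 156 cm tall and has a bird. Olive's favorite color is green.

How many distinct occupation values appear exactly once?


Unique occupation values: 2

2


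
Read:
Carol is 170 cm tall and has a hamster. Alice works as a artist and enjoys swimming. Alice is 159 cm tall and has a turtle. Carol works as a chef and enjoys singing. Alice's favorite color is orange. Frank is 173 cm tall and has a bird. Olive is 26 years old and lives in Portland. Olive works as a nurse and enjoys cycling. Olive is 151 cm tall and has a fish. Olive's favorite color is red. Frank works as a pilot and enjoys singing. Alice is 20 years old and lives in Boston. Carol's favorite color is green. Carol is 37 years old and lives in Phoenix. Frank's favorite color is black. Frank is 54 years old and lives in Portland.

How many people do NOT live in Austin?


Not in Austin: 4

4


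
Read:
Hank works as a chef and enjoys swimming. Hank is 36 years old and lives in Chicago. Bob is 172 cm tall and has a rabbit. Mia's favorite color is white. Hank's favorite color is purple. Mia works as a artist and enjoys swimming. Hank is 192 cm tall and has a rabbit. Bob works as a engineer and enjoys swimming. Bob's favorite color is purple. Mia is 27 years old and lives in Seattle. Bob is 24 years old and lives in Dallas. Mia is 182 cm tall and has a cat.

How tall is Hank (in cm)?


Hank is 192 cm tall

192


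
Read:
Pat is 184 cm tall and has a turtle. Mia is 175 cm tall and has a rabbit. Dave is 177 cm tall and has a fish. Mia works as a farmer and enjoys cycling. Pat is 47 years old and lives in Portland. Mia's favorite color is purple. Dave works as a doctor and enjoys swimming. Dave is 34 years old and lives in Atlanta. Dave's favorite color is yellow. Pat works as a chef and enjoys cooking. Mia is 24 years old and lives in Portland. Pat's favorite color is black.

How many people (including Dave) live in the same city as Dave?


Dave lives in Atlanta. Count = 1

1


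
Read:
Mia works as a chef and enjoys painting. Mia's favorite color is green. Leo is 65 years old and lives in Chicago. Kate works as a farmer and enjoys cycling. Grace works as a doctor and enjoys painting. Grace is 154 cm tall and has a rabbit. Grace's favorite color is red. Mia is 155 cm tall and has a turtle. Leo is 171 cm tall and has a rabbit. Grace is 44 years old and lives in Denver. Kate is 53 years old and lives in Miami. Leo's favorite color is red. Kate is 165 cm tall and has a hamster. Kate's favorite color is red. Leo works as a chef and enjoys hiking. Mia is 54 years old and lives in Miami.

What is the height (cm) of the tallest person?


Tallest: Leo at 171 cm

171


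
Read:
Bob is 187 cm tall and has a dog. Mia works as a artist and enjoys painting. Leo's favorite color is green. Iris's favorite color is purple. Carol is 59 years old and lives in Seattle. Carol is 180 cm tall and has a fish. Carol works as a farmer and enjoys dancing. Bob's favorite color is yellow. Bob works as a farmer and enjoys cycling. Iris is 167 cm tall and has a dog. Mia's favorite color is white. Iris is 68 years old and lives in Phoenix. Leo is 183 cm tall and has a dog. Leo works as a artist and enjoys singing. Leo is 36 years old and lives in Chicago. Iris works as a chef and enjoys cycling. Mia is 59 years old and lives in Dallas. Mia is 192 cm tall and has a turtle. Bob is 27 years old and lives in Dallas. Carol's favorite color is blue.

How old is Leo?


Leo is 36 years old

36


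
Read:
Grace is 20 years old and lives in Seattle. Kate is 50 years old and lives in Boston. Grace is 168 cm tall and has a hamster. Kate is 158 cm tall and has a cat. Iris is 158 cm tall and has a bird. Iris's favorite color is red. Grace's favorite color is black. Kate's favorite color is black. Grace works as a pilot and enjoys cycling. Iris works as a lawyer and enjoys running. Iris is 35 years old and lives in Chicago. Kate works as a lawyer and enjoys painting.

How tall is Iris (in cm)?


Iris is 158 cm tall

158


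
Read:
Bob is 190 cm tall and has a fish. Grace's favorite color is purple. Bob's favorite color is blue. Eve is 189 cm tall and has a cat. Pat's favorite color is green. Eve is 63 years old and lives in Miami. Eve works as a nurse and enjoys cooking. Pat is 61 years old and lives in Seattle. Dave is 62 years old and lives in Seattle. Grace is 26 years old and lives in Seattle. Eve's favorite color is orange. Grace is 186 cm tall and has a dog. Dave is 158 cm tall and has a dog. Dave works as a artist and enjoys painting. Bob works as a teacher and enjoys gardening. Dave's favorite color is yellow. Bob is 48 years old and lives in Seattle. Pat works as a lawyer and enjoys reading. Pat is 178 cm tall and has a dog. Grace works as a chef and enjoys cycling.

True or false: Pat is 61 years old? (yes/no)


Pat is actually 61. yes

yes


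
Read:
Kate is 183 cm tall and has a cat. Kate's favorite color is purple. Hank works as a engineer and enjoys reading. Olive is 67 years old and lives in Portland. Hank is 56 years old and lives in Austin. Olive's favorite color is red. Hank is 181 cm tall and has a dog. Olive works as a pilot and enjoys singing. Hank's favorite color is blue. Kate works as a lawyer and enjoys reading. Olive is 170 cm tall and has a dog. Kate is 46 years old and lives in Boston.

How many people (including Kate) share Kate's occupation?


Kate is a lawyer. Count = 1

1


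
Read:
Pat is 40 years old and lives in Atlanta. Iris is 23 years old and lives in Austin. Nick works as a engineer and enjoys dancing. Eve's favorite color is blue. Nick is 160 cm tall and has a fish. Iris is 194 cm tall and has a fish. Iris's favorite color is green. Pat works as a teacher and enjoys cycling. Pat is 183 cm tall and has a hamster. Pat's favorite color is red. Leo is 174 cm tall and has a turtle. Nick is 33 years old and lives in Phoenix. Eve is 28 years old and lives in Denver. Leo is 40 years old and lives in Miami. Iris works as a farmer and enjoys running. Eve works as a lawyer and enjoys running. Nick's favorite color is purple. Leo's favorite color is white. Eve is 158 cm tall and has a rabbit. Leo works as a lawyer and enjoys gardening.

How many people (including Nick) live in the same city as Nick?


Nick lives in Phoenix. Count = 1

1


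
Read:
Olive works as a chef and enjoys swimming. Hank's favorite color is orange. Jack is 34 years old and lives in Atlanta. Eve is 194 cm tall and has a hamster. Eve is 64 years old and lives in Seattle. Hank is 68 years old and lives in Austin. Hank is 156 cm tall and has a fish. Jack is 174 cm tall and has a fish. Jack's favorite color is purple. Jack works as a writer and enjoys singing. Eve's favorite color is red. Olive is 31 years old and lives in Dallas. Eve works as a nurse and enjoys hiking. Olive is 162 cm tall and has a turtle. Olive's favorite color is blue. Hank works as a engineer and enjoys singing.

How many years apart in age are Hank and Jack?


68 vs 34, diff = 34

34


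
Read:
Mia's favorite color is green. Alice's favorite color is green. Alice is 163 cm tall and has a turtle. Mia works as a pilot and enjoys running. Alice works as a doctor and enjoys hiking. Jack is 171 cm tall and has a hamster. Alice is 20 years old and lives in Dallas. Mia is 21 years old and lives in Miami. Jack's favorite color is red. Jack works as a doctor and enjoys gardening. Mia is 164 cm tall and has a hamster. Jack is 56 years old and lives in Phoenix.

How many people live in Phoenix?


Count in Phoenix: 1

1


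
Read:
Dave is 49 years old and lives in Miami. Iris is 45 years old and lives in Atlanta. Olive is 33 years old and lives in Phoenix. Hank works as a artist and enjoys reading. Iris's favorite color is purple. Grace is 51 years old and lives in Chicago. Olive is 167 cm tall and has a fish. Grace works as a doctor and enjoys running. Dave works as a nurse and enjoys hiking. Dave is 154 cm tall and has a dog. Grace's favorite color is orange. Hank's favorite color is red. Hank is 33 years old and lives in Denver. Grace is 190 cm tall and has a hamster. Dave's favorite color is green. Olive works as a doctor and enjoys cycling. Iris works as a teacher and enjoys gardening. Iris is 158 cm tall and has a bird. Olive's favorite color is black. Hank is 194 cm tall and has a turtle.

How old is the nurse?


The nurse is Dave, age 49

49


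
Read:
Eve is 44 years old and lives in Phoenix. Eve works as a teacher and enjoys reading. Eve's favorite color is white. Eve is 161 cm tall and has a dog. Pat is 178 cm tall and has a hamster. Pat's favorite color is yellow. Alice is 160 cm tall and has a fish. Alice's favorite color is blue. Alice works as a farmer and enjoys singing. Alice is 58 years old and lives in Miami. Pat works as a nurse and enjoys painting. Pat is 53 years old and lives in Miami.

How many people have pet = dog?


Count: 1

1


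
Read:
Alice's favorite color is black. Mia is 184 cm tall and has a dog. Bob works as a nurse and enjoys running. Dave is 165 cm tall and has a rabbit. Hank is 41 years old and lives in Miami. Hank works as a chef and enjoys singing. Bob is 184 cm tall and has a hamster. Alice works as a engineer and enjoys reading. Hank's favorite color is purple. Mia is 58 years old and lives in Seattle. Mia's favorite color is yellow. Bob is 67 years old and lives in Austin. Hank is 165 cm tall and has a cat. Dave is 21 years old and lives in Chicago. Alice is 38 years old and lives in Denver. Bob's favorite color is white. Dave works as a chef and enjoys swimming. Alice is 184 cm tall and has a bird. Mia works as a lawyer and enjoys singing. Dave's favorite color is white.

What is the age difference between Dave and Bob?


|21 - 67| = 46

46


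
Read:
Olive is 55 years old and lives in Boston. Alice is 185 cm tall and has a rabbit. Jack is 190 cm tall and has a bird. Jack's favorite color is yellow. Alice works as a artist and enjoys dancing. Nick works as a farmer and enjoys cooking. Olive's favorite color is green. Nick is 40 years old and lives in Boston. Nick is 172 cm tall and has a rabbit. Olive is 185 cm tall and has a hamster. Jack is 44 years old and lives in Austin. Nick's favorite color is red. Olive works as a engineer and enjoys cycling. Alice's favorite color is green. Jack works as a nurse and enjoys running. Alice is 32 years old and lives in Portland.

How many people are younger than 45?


Filter: 3

3


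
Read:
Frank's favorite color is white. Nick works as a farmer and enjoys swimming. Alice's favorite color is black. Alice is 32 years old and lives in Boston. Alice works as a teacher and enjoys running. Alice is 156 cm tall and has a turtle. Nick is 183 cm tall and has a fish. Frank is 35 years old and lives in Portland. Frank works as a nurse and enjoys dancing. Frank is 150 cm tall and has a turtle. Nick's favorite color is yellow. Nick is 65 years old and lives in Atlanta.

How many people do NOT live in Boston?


Not in Boston: 2

2
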